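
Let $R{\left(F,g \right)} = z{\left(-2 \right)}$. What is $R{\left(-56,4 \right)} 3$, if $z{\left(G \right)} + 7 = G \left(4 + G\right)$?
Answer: $-33$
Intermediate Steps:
$z{\left(G \right)} = -7 + G \left(4 + G\right)$
$R{\left(F,g \right)} = -11$ ($R{\left(F,g \right)} = -7 + \left(-2\right)^{2} + 4 \left(-2\right) = -7 + 4 - 8 = -11$)
$R{\left(-56,4 \right)} 3 = \left(-11\right) 3 = -33$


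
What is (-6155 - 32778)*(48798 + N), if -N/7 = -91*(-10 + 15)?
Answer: -2023854139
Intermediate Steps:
N = 3185 (N = -(-637)*(-10 + 15) = -(-637)*5 = -7*(-455) = 3185)
(-6155 - 32778)*(48798 + N) = (-6155 - 32778)*(48798 + 3185) = -38933*51983 = -2023854139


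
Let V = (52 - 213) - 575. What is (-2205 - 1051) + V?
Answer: -3992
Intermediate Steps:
V = -736 (V = -161 - 575 = -736)
(-2205 - 1051) + V = (-2205 - 1051) - 736 = -3256 - 736 = -3992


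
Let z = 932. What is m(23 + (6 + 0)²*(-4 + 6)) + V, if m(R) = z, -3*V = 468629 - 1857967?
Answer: 1392134/3 ≈ 4.6404e+5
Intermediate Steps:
V = 1389338/3 (V = -(468629 - 1857967)/3 = -⅓*(-1389338) = 1389338/3 ≈ 4.6311e+5)
m(R) = 932
m(23 + (6 + 0)²*(-4 + 6)) + V = 932 + 1389338/3 = 1392134/3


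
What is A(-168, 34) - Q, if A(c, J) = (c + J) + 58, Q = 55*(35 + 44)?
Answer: -4421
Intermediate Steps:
Q = 4345 (Q = 55*79 = 4345)
A(c, J) = 58 + J + c (A(c, J) = (J + c) + 58 = 58 + J + c)
A(-168, 34) - Q = (58 + 34 - 168) - 1*4345 = -76 - 4345 = -4421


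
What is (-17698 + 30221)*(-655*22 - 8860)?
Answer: -291410210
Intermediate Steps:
(-17698 + 30221)*(-655*22 - 8860) = 12523*(-14410 - 8860) = 12523*(-23270) = -291410210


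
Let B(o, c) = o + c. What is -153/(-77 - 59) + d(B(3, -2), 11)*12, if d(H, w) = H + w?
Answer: 1161/8 ≈ 145.13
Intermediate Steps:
B(o, c) = c + o
-153/(-77 - 59) + d(B(3, -2), 11)*12 = -153/(-77 - 59) + ((-2 + 3) + 11)*12 = -153/(-136) + (1 + 11)*12 = -153*(-1/136) + 12*12 = 9/8 + 144 = 1161/8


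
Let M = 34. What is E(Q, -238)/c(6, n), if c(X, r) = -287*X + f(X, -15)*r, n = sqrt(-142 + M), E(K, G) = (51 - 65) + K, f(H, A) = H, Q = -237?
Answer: 72037/494862 + 251*I*sqrt(3)/82477 ≈ 0.14557 + 0.0052711*I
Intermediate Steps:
E(K, G) = -14 + K
n = 6*I*sqrt(3) (n = sqrt(-142 + 34) = sqrt(-108) = 6*I*sqrt(3) ≈ 10.392*I)
c(X, r) = -287*X + X*r
E(Q, -238)/c(6, n) = (-14 - 237)/((6*(-287 + 6*I*sqrt(3)))) = -251/(-1722 + 36*I*sqrt(3))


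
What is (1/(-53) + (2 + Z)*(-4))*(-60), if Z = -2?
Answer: 60/53 ≈ 1.1321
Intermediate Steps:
(1/(-53) + (2 + Z)*(-4))*(-60) = (1/(-53) + (2 - 2)*(-4))*(-60) = (-1/53 + 0*(-4))*(-60) = (-1/53 + 0)*(-60) = -1/53*(-60) = 60/53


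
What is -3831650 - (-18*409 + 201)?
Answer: -3824489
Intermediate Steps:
-3831650 - (-18*409 + 201) = -3831650 - (-7362 + 201) = -3831650 - 1*(-7161) = -3831650 + 7161 = -3824489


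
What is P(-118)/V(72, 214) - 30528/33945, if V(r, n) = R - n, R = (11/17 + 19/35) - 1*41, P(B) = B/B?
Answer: -1543481417/1708757355 ≈ -0.90328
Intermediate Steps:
P(B) = 1
R = -23687/595 (R = (11*(1/17) + 19*(1/35)) - 41 = (11/17 + 19/35) - 41 = 708/595 - 41 = -23687/595 ≈ -39.810)
V(r, n) = -23687/595 - n
P(-118)/V(72, 214) - 30528/33945 = 1/(-23687/595 - 1*214) - 30528/33945 = 1/(-23687/595 - 214) - 30528*1/33945 = 1/(-151017/595) - 10176/11315 = 1*(-595/151017) - 10176/11315 = -595/151017 - 10176/11315 = -1543481417/1708757355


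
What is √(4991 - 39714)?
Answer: I*√34723 ≈ 186.34*I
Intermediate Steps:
√(4991 - 39714) = √(-34723) = I*√34723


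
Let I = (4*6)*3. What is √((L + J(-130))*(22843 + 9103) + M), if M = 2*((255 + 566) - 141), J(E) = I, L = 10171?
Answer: √327224238 ≈ 18089.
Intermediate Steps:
I = 72 (I = 24*3 = 72)
J(E) = 72
M = 1360 (M = 2*(821 - 141) = 2*680 = 1360)
√((L + J(-130))*(22843 + 9103) + M) = √((10171 + 72)*(22843 + 9103) + 1360) = √(10243*31946 + 1360) = √(327222878 + 1360) = √327224238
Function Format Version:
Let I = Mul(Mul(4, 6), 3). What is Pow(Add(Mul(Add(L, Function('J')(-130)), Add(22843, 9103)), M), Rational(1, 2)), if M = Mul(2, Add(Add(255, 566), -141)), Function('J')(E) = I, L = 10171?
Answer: Pow(327224238, Rational(1, 2)) ≈ 18089.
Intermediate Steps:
I = 72 (I = Mul(24, 3) = 72)
Function('J')(E) = 72
M = 1360 (M = Mul(2, Add(821, -141)) = Mul(2, 680) = 1360)
Pow(Add(Mul(Add(L, Function('J')(-130)), Add(22843, 9103)), M), Rational(1, 2)) = Pow(Add(Mul(Add(10171, 72), Add(22843, 9103)), 1360), Rational(1, 2)) = Pow(Add(Mul(10243, 31946), 1360), Rational(1, 2)) = Pow(Add(327222878, 1360), Rational(1, 2)) = Pow(327224238, Rational(1, 2))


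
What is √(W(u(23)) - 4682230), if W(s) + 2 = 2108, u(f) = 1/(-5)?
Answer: 2*I*√1170031 ≈ 2163.4*I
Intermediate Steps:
u(f) = -⅕
W(s) = 2106 (W(s) = -2 + 2108 = 2106)
√(W(u(23)) - 4682230) = √(2106 - 4682230) = √(-4680124) = 2*I*√1170031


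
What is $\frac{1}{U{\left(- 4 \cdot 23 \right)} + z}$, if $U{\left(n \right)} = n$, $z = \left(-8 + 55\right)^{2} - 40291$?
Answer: $- \frac{1}{38174} \approx -2.6196 \cdot 10^{-5}$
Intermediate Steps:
$z = -38082$ ($z = 47^{2} - 40291 = 2209 - 40291 = -38082$)
$\frac{1}{U{\left(- 4 \cdot 23 \right)} + z} = \frac{1}{- 4 \cdot 23 - 38082} = \frac{1}{\left(-1\right) 92 - 38082} = \frac{1}{-92 - 38082} = \frac{1}{-38174} = - \frac{1}{38174}$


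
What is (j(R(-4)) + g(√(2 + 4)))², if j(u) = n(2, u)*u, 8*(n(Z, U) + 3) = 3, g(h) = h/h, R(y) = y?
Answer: 529/4 ≈ 132.25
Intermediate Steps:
g(h) = 1
n(Z, U) = -21/8 (n(Z, U) = -3 + (⅛)*3 = -3 + 3/8 = -21/8)
j(u) = -21*u/8
(j(R(-4)) + g(√(2 + 4)))² = (-21/8*(-4) + 1)² = (21/2 + 1)² = (23/2)² = 529/4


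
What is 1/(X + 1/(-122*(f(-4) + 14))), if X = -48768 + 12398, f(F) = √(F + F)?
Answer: 244*(-√2 + 7*I)/(-62119961*I + 8874280*√2) ≈ -2.7495e-5 - 8.5265e-14*I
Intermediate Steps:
f(F) = √2*√F (f(F) = √(2*F) = √2*√F)
X = -36370
1/(X + 1/(-122*(f(-4) + 14))) = 1/(-36370 + 1/(-122*(√2*√(-4) + 14))) = 1/(-36370 + 1/(-122*(√2*(2*I) + 14))) = 1/(-36370 + 1/(-122*(2*I*√2 + 14))) = 1/(-36370 + 1/(-122*(14 + 2*I*√2))) = 1/(-36370 + 1/(-1708 - 244*I*√2))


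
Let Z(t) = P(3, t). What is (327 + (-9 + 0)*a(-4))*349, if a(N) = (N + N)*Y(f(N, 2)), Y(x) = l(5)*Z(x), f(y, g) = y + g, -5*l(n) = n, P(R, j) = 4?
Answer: 13611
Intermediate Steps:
l(n) = -n/5
Z(t) = 4
f(y, g) = g + y
Y(x) = -4 (Y(x) = -1/5*5*4 = -1*4 = -4)
a(N) = -8*N (a(N) = (N + N)*(-4) = (2*N)*(-4) = -8*N)
(327 + (-9 + 0)*a(-4))*349 = (327 + (-9 + 0)*(-8*(-4)))*349 = (327 - 9*32)*349 = (327 - 288)*349 = 39*349 = 13611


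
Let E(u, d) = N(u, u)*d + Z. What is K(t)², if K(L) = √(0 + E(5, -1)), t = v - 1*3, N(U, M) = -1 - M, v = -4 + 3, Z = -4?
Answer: 2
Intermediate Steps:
v = -1
t = -4 (t = -1 - 1*3 = -1 - 3 = -4)
E(u, d) = -4 + d*(-1 - u) (E(u, d) = (-1 - u)*d - 4 = d*(-1 - u) - 4 = -4 + d*(-1 - u))
K(L) = √2 (K(L) = √(0 + (-4 - 1*(-1)*(1 + 5))) = √(0 + (-4 - 1*(-1)*6)) = √(0 + (-4 + 6)) = √(0 + 2) = √2)
K(t)² = (√2)² = 2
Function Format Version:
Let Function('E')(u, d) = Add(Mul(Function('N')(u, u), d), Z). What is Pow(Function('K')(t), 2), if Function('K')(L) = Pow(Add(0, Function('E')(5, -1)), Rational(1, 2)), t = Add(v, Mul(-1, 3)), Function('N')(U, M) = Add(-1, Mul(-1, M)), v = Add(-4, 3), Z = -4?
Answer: 2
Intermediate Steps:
v = -1
t = -4 (t = Add(-1, Mul(-1, 3)) = Add(-1, -3) = -4)
Function('E')(u, d) = Add(-4, Mul(d, Add(-1, Mul(-1, u)))) (Function('E')(u, d) = Add(Mul(Add(-1, Mul(-1, u)), d), -4) = Add(Mul(d, Add(-1, Mul(-1, u))), -4) = Add(-4, Mul(d, Add(-1, Mul(-1, u)))))
Function('K')(L) = Pow(2, Rational(1, 2)) (Function('K')(L) = Pow(Add(0, Add(-4, Mul(-1, -1, Add(1, 5)))), Rational(1, 2)) = Pow(Add(0, Add(-4, Mul(-1, -1, 6))), Rational(1, 2)) = Pow(Add(0, Add(-4, 6)), Rational(1, 2)) = Pow(Add(0, 2), Rational(1, 2)) = Pow(2, Rational(1, 2)))
Pow(Function('K')(t), 2) = Pow(Pow(2, Rational(1, 2)), 2) = 2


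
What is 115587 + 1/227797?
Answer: 26330371840/227797 ≈ 1.1559e+5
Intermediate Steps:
115587 + 1/227797 = 26330371840/227797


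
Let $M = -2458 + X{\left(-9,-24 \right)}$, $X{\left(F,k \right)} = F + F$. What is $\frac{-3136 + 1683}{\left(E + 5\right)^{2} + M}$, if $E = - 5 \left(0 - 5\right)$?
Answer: $\frac{1453}{1576} \approx 0.92195$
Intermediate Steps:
$E = 25$ ($E = \left(-5\right) \left(-5\right) = 25$)
$X{\left(F,k \right)} = 2 F$
$M = -2476$ ($M = -2458 + 2 \left(-9\right) = -2458 - 18 = -2476$)
$\frac{-3136 + 1683}{\left(E + 5\right)^{2} + M} = \frac{-3136 + 1683}{\left(25 + 5\right)^{2} - 2476} = - \frac{1453}{30^{2} - 2476} = - \frac{1453}{900 - 2476} = - \frac{1453}{-1576} = \left(-1453\right) \left(- \frac{1}{1576}\right) = \frac{1453}{1576}$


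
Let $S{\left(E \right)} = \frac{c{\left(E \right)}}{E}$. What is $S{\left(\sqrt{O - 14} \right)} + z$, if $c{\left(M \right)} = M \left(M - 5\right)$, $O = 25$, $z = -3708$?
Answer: $-3713 + \sqrt{11} \approx -3709.7$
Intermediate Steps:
$c{\left(M \right)} = M \left(-5 + M\right)$
$S{\left(E \right)} = -5 + E$ ($S{\left(E \right)} = \frac{E \left(-5 + E\right)}{E} = -5 + E$)
$S{\left(\sqrt{O - 14} \right)} + z = \left(-5 + \sqrt{25 - 14}\right) - 3708 = \left(-5 + \sqrt{11}\right) - 3708 = -3713 + \sqrt{11}$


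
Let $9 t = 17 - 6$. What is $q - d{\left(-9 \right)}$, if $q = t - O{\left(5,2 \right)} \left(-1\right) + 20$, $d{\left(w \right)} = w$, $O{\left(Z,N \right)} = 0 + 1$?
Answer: $\frac{272}{9} \approx 30.222$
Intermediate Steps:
$O{\left(Z,N \right)} = 1$
$t = \frac{11}{9}$ ($t = \frac{17 - 6}{9} = \frac{1}{9} \cdot 11 = \frac{11}{9} \approx 1.2222$)
$q = \frac{191}{9}$ ($q = \frac{11 \left(-1\right) 1 \left(-1\right)}{9} + 20 = \frac{11 \left(\left(-1\right) \left(-1\right)\right)}{9} + 20 = \frac{11}{9} \cdot 1 + 20 = \frac{11}{9} + 20 = \frac{191}{9} \approx 21.222$)
$q - d{\left(-9 \right)} = \frac{191}{9} - -9 = \frac{191}{9} + 9 = \frac{272}{9}$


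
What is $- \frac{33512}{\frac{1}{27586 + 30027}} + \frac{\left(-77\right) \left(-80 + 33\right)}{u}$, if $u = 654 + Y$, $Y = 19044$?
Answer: $- \frac{5433065372267}{2814} \approx -1.9307 \cdot 10^{9}$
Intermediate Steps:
$u = 19698$ ($u = 654 + 19044 = 19698$)
$- \frac{33512}{\frac{1}{27586 + 30027}} + \frac{\left(-77\right) \left(-80 + 33\right)}{u} = - \frac{33512}{\frac{1}{27586 + 30027}} + \frac{\left(-77\right) \left(-80 + 33\right)}{19698} = - \frac{33512}{\frac{1}{57613}} + \left(-77\right) \left(-47\right) \frac{1}{19698} = - 33512 \frac{1}{\frac{1}{57613}} + 3619 \cdot \frac{1}{19698} = \left(-33512\right) 57613 + \frac{517}{2814} = -1930726856 + \frac{517}{2814} = - \frac{5433065372267}{2814}$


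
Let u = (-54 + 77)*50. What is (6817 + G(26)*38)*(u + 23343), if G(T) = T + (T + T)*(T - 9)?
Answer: 1013936721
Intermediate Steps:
G(T) = T + 2*T*(-9 + T) (G(T) = T + (2*T)*(-9 + T) = T + 2*T*(-9 + T))
u = 1150 (u = 23*50 = 1150)
(6817 + G(26)*38)*(u + 23343) = (6817 + (26*(-17 + 2*26))*38)*(1150 + 23343) = (6817 + (26*(-17 + 52))*38)*24493 = (6817 + (26*35)*38)*24493 = (6817 + 910*38)*24493 = (6817 + 34580)*24493 = 41397*24493 = 1013936721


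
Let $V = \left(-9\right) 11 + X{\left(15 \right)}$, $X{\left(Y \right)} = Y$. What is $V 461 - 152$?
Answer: $-38876$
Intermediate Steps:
$V = -84$ ($V = \left(-9\right) 11 + 15 = -99 + 15 = -84$)
$V 461 - 152 = \left(-84\right) 461 - 152 = -38724 - 152 = -38876$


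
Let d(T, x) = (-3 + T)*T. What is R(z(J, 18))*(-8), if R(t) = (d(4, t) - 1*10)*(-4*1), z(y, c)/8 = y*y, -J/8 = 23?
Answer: -192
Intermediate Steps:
J = -184 (J = -8*23 = -184)
d(T, x) = T*(-3 + T)
z(y, c) = 8*y² (z(y, c) = 8*(y*y) = 8*y²)
R(t) = 24 (R(t) = (4*(-3 + 4) - 1*10)*(-4*1) = (4*1 - 10)*(-4) = (4 - 10)*(-4) = -6*(-4) = 24)
R(z(J, 18))*(-8) = 24*(-8) = -192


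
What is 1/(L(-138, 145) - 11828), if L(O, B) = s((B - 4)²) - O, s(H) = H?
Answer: 1/8191 ≈ 0.00012209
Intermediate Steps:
L(O, B) = (-4 + B)² - O (L(O, B) = (B - 4)² - O = (-4 + B)² - O)
1/(L(-138, 145) - 11828) = 1/(((-4 + 145)² - 1*(-138)) - 11828) = 1/((141² + 138) - 11828) = 1/((19881 + 138) - 11828) = 1/(20019 - 11828) = 1/8191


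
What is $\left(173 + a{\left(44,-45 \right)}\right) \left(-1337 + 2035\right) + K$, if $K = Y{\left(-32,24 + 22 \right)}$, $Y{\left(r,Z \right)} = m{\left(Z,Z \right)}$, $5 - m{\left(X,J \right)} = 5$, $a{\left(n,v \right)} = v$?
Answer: $89344$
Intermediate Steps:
$m{\left(X,J \right)} = 0$ ($m{\left(X,J \right)} = 5 - 5 = 0$)
$Y{\left(r,Z \right)} = 0$
$K = 0$
$\left(173 + a{\left(44,-45 \right)}\right) \left(-1337 + 2035\right) + K = \left(173 - 45\right) \left(-1337 + 2035\right) + 0 = 128 \cdot 698 + 0 = 89344 + 0 = 89344$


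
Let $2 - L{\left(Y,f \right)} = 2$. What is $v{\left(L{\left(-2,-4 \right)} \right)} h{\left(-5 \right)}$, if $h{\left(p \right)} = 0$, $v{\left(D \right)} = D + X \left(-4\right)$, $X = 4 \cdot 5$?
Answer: $0$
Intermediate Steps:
$X = 20$
$L{\left(Y,f \right)} = 0$ ($L{\left(Y,f \right)} = 2 - 2 = 0$)
$v{\left(D \right)} = -80 + D$ ($v{\left(D \right)} = D + 20 \left(-4\right) = D - 80 = -80 + D$)
$v{\left(L{\left(-2,-4 \right)} \right)} h{\left(-5 \right)} = \left(-80 + 0\right) 0 = \left(-80\right) 0 = 0$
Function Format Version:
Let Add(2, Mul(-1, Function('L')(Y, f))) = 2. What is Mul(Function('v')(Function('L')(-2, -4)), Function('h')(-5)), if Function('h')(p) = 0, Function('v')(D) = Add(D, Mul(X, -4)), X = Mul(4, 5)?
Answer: 0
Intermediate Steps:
X = 20
Function('L')(Y, f) = 0 (Function('L')(Y, f) = Add(2, Mul(-1, 2)) = Add(2, -2) = 0)
Function('v')(D) = Add(-80, D) (Function('v')(D) = Add(D, Mul(20, -4)) = Add(D, -80) = Add(-80, D))
Mul(Function('v')(Function('L')(-2, -4)), Function('h')(-5)) = Mul(Add(-80, 0), 0) = Mul(-80, 0) = 0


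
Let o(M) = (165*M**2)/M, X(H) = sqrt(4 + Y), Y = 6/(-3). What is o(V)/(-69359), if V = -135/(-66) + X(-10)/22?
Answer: -675/138718 - 15*sqrt(2)/138718 ≈ -0.0050189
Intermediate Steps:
Y = -2 (Y = 6*(-1/3) = -2)
X(H) = sqrt(2) (X(H) = sqrt(4 - 2) = sqrt(2))
V = 45/22 + sqrt(2)/22 (V = -135/(-66) + sqrt(2)/22 = -135*(-1/66) + sqrt(2)*(1/22) = 45/22 + sqrt(2)/22 ≈ 2.1097)
o(M) = 165*M
o(V)/(-69359) = (165*(45/22 + sqrt(2)/22))/(-69359) = (675/2 + 15*sqrt(2)/2)*(-1/69359) = -675/138718 - 15*sqrt(2)/138718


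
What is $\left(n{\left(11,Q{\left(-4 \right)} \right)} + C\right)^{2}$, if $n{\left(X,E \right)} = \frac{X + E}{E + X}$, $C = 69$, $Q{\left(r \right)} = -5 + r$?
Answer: $4900$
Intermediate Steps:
$n{\left(X,E \right)} = 1$ ($n{\left(X,E \right)} = \frac{E + X}{E + X} = 1$)
$\left(n{\left(11,Q{\left(-4 \right)} \right)} + C\right)^{2} = \left(1 + 69\right)^{2} = 70^{2} = 4900$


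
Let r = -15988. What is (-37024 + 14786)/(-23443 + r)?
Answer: 22238/39431 ≈ 0.56397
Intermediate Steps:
(-37024 + 14786)/(-23443 + r) = (-37024 + 14786)/(-23443 - 15988) = -22238/(-39431) = -22238*(-1/39431) = 22238/39431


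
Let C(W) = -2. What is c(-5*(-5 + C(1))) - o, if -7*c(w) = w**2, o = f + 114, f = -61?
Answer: -228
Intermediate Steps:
o = 53 (o = -61 + 114 = 53)
c(w) = -w**2/7
c(-5*(-5 + C(1))) - o = -25*(-5 - 2)**2/7 - 1*53 = -(-5*(-7))**2/7 - 53 = -1/7*35**2 - 53 = -1/7*1225 - 53 = -175 - 53 = -228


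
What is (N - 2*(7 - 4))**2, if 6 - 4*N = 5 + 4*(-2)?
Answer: 225/16 ≈ 14.063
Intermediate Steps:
N = 9/4 (N = 3/2 - (5 + 4*(-2))/4 = 3/2 - (5 - 8)/4 = 3/2 - 1/4*(-3) = 3/2 + 3/4 = 9/4 ≈ 2.2500)
(N - 2*(7 - 4))**2 = (9/4 - 2*(7 - 4))**2 = (9/4 - 2*3)**2 = (9/4 - 6)**2 = (-15/4)**2 = 225/16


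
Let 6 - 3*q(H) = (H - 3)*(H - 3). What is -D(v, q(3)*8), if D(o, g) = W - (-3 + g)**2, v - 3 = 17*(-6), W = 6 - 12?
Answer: 175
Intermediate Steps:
W = -6
v = -99 (v = 3 + 17*(-6) = 3 - 102 = -99)
q(H) = 2 - (-3 + H)**2/3 (q(H) = 2 - (H - 3)*(H - 3)/3 = 2 - (-3 + H)*(-3 + H)/3 = 2 - (-3 + H)**2/3)
D(o, g) = -6 - (-3 + g)**2
-D(v, q(3)*8) = -(-6 - (-3 + (2 - (-3 + 3)**2/3)*8)**2) = -(-6 - (-3 + (2 - 1/3*0**2)*8)**2) = -(-6 - (-3 + (2 - 1/3*0)*8)**2) = -(-6 - (-3 + (2 + 0)*8)**2) = -(-6 - (-3 + 2*8)**2) = -(-6 - (-3 + 16)**2) = -(-6 - 1*13**2) = -(-6 - 1*169) = -(-6 - 169) = -1*(-175) = 175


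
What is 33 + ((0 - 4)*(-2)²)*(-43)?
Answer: 721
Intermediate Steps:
33 + ((0 - 4)*(-2)²)*(-43) = 33 - 4*4*(-43) = 33 - 16*(-43) = 33 + 688 = 721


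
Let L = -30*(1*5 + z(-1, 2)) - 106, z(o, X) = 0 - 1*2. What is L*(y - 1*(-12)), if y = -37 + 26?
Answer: -196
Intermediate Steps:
z(o, X) = -2 (z(o, X) = 0 - 2 = -2)
y = -11
L = -196 (L = -30*(1*5 - 2) - 106 = -30*(5 - 2) - 106 = -30*3 - 106 = -90 - 106 = -196)
L*(y - 1*(-12)) = -196*(-11 - 1*(-12)) = -196*(-11 + 12) = -196*1 = -196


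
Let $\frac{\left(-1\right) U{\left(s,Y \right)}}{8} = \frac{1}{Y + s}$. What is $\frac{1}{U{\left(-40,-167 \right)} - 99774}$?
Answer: $- \frac{207}{20653210} \approx -1.0023 \cdot 10^{-5}$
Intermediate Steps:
$U{\left(s,Y \right)} = - \frac{8}{Y + s}$
$\frac{1}{U{\left(-40,-167 \right)} - 99774} = \frac{1}{- \frac{8}{-167 - 40} - 99774} = \frac{1}{- \frac{8}{-207} - 99774} = \frac{1}{\left(-8\right) \left(- \frac{1}{207}\right) - 99774} = \frac{1}{\frac{8}{207} - 99774} = \frac{1}{- \frac{20653210}{207}} = - \frac{207}{20653210}$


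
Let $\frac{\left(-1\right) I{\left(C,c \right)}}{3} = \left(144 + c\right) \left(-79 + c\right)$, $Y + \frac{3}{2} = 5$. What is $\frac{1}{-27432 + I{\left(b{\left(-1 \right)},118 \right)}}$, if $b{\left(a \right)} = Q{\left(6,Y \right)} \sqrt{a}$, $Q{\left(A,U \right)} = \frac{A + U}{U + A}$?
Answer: $- \frac{1}{58086} \approx -1.7216 \cdot 10^{-5}$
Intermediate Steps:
$Y = \frac{7}{2}$ ($Y = - \frac{3}{2} + 5 = \frac{7}{2} \approx 3.5$)
$Q{\left(A,U \right)} = 1$ ($Q{\left(A,U \right)} = \frac{A + U}{A + U} = 1$)
$b{\left(a \right)} = \sqrt{a}$ ($b{\left(a \right)} = 1 \sqrt{a} = \sqrt{a}$)
$I{\left(C,c \right)} = - 3 \left(-79 + c\right) \left(144 + c\right)$ ($I{\left(C,c \right)} = - 3 \left(144 + c\right) \left(-79 + c\right) = - 3 \left(-79 + c\right) \left(144 + c\right)$)
$\frac{1}{-27432 + I{\left(b{\left(-1 \right)},118 \right)}} = \frac{1}{-27432 - \left(-11118 + 41772\right)} = \frac{1}{-27432 - 30654} = \frac{1}{-58086} = - \frac{1}{58086}$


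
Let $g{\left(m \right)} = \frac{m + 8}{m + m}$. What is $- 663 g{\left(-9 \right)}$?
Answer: $- \frac{221}{6} \approx -36.833$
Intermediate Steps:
$g{\left(m \right)} = \frac{8 + m}{2 m}$
$- 663 g{\left(-9 \right)} = - 663 \frac{8 - 9}{2 \left(-9\right)} = - 663 \cdot \frac{1}{2} \left(- \frac{1}{9}\right) \left(-1\right) = \left(-663\right) \frac{1}{18} = - \frac{221}{6}$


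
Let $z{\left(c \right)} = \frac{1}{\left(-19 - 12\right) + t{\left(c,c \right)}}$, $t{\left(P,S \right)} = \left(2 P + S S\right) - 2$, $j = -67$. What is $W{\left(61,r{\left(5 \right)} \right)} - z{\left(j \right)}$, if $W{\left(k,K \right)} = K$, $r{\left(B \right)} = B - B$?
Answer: $- \frac{1}{4322} \approx -0.00023137$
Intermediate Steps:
$r{\left(B \right)} = 0$
$t{\left(P,S \right)} = -2 + S^{2} + 2 P$ ($t{\left(P,S \right)} = \left(2 P + S^{2}\right) - 2 = \left(S^{2} + 2 P\right) - 2 = -2 + S^{2} + 2 P$)
$z{\left(c \right)} = \frac{1}{-33 + c^{2} + 2 c}$ ($z{\left(c \right)} = \frac{1}{\left(-19 - 12\right) + \left(-2 + c^{2} + 2 c\right)} = \frac{1}{-31 + \left(-2 + c^{2} + 2 c\right)} = \frac{1}{-33 + c^{2} + 2 c}$)
$W{\left(61,r{\left(5 \right)} \right)} - z{\left(j \right)} = 0 - \frac{1}{-33 + \left(-67\right)^{2} + 2 \left(-67\right)} = 0 - \frac{1}{-33 + 4489 - 134} = 0 - \frac{1}{4322} = - \frac{1}{4322}$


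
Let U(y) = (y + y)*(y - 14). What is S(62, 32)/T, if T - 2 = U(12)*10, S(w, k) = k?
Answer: -16/239 ≈ -0.066946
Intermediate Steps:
U(y) = 2*y*(-14 + y) (U(y) = (2*y)*(-14 + y) = 2*y*(-14 + y))
T = -478 (T = 2 + (2*12*(-14 + 12))*10 = 2 + (2*12*(-2))*10 = 2 - 48*10 = 2 - 480 = -478)
S(62, 32)/T = 32/(-478) = 32*(-1/478) = -16/239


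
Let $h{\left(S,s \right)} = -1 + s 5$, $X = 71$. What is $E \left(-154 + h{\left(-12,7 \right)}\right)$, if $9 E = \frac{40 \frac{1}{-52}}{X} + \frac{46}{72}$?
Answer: $- \frac{208690}{24921} \approx -8.3741$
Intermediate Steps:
$h{\left(S,s \right)} = -1 + 5 s$
$E = \frac{20869}{299052}$ ($E = \frac{\frac{40 \frac{1}{-52}}{71} + \frac{46}{72}}{9} = \frac{40 \left(- \frac{1}{52}\right) \frac{1}{71} + 46 \cdot \frac{1}{72}}{9} = \frac{\left(- \frac{10}{13}\right) \frac{1}{71} + \frac{23}{36}}{9} = \frac{- \frac{10}{923} + \frac{23}{36}}{9} = \frac{1}{9} \cdot \frac{20869}{33228} = \frac{20869}{299052} \approx 0.069784$)
$E \left(-154 + h{\left(-12,7 \right)}\right) = \frac{20869 \left(-154 + \left(-1 + 5 \cdot 7\right)\right)}{299052} = \frac{20869 \left(-154 + \left(-1 + 35\right)\right)}{299052} = \frac{20869 \left(-154 + 34\right)}{299052} = \frac{20869}{299052} \left(-120\right) = - \frac{208690}{24921}$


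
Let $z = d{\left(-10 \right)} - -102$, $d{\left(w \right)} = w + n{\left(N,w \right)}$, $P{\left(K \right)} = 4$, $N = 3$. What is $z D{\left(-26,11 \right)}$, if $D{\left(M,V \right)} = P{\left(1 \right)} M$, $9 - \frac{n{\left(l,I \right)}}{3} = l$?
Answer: $-11440$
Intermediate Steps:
$n{\left(l,I \right)} = 27 - 3 l$
$D{\left(M,V \right)} = 4 M$
$d{\left(w \right)} = 18 + w$ ($d{\left(w \right)} = w + \left(27 - 9\right) = w + 18 = 18 + w$)
$z = 110$ ($z = \left(18 - 10\right) - -102 = 8 + 102 = 110$)
$z D{\left(-26,11 \right)} = 110 \cdot 4 \left(-26\right) = 110 \left(-104\right) = -11440$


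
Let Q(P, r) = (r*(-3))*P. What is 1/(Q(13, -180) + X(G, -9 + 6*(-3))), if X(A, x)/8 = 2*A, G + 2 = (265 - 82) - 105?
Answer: 1/8236 ≈ 0.00012142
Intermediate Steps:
Q(P, r) = -3*P*r (Q(P, r) = (-3*r)*P = -3*P*r)
G = 76 (G = -2 + ((265 - 82) - 105) = -2 + (183 - 105) = -2 + 78 = 76)
X(A, x) = 16*A (X(A, x) = 8*(2*A) = 16*A)
1/(Q(13, -180) + X(G, -9 + 6*(-3))) = 1/(-3*13*(-180) + 16*76) = 1/(7020 + 1216) = 1/8236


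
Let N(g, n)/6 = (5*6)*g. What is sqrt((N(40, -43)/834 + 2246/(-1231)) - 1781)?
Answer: I*sqrt(51945291266407)/171109 ≈ 42.121*I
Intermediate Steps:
N(g, n) = 180*g (N(g, n) = 6*((5*6)*g) = 6*(30*g) = 180*g)
sqrt((N(40, -43)/834 + 2246/(-1231)) - 1781) = sqrt(((180*40)/834 + 2246/(-1231)) - 1781) = sqrt((7200*(1/834) + 2246*(-1/1231)) - 1781) = sqrt((1200/139 - 2246/1231) - 1781) = sqrt(1165006/171109 - 1781) = sqrt(-303580123/171109) = I*sqrt(51945291266407)/171109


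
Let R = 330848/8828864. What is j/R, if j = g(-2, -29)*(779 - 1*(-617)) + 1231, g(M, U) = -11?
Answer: -3897115750/10339 ≈ -3.7693e+5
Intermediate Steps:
R = 10339/275902 (R = 330848*(1/8828864) = 10339/275902 ≈ 0.037473)
j = -14125 (j = -11*(779 - 1*(-617)) + 1231 = -11*(779 + 617) + 1231 = -11*1396 + 1231 = -15356 + 1231 = -14125)
j/R = -14125/10339/275902 = -14125*275902/10339 = -3897115750/10339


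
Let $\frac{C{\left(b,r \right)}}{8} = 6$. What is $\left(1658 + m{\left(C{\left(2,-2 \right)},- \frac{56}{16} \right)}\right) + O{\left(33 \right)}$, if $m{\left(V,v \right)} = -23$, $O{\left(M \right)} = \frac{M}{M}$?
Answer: $1636$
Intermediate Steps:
$O{\left(M \right)} = 1$
$C{\left(b,r \right)} = 48$ ($C{\left(b,r \right)} = 8 \cdot 6 = 48$)
$\left(1658 + m{\left(C{\left(2,-2 \right)},- \frac{56}{16} \right)}\right) + O{\left(33 \right)} = \left(1658 - 23\right) + 1 = 1635 + 1 = 1636$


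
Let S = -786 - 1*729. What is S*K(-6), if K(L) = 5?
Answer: -7575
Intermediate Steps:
S = -1515 (S = -786 - 729 = -1515)
S*K(-6) = -1515*5 = -7575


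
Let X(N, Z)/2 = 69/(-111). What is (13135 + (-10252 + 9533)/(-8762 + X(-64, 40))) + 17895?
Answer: 10061193803/324240 ≈ 31030.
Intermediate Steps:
X(N, Z) = -46/37 (X(N, Z) = 2*(69/(-111)) = 2*(69*(-1/111)) = 2*(-23/37) = -46/37)
(13135 + (-10252 + 9533)/(-8762 + X(-64, 40))) + 17895 = (13135 + (-10252 + 9533)/(-8762 - 46/37)) + 17895 = (13135 - 719/(-324240/37)) + 17895 = (13135 - 719*(-37/324240)) + 17895 = (13135 + 26603/324240) + 17895 = 4258919003/324240 + 17895 = 10061193803/324240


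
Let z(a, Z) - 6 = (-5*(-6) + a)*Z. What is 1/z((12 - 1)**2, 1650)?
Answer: 1/249156 ≈ 4.0135e-6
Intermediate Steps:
z(a, Z) = 6 + Z*(30 + a) (z(a, Z) = 6 + (-5*(-6) + a)*Z = 6 + (30 + a)*Z = 6 + Z*(30 + a))
1/z((12 - 1)**2, 1650) = 1/(6 + 30*1650 + 1650*(12 - 1)**2) = 1/(6 + 49500 + 1650*11**2) = 1/(6 + 49500 + 1650*121) = 1/(6 + 49500 + 199650) = 1/249156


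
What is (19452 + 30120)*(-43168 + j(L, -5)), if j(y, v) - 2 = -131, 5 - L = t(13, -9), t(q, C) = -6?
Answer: -2146318884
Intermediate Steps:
L = 11 (L = 5 - 1*(-6) = 5 + 6 = 11)
j(y, v) = -129 (j(y, v) = 2 - 131 = -129)
(19452 + 30120)*(-43168 + j(L, -5)) = (19452 + 30120)*(-43168 - 129) = 49572*(-43297) = -2146318884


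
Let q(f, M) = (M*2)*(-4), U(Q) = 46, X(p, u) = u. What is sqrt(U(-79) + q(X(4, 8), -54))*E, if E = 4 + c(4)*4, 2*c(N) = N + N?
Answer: 20*sqrt(478) ≈ 437.26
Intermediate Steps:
q(f, M) = -8*M (q(f, M) = (2*M)*(-4) = -8*M)
c(N) = N (c(N) = (N + N)/2 = (2*N)/2 = N)
E = 20 (E = 4 + 4*4 = 4 + 16 = 20)
sqrt(U(-79) + q(X(4, 8), -54))*E = sqrt(46 - 8*(-54))*20 = sqrt(46 + 432)*20 = sqrt(478)*20 = 20*sqrt(478)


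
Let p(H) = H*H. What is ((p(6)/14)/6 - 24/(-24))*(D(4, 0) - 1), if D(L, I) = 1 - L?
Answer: -40/7 ≈ -5.7143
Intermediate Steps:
p(H) = H²
((p(6)/14)/6 - 24/(-24))*(D(4, 0) - 1) = ((6²/14)/6 - 24/(-24))*((1 - 1*4) - 1) = ((36*(1/14))*(⅙) - 24*(-1/24))*((1 - 4) - 1) = ((18/7)*(⅙) + 1)*(-3 - 1) = (3/7 + 1)*(-4) = (10/7)*(-4) = -40/7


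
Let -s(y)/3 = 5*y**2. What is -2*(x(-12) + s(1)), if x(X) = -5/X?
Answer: 175/6 ≈ 29.167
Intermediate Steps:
s(y) = -15*y**2
-2*(x(-12) + s(1)) = -2*(-5/(-12) - 15*1**2) = -2*(-5*(-1/12) - 15*1) = -2*(5/12 - 15) = -2*(-175/12) = 175/6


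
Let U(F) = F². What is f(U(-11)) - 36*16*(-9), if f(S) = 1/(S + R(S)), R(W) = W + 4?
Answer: 1275265/246 ≈ 5184.0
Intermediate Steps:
R(W) = 4 + W
f(S) = 1/(4 + 2*S) (f(S) = 1/(S + (4 + S)) = 1/(4 + 2*S))
f(U(-11)) - 36*16*(-9) = 1/(2*(2 + (-11)²)) - 36*16*(-9) = 1/(2*(2 + 121)) - 576*(-9) = (½)/123 - 1*(-5184) = (½)*(1/123) + 5184 = 1/246 + 5184 = 1275265/246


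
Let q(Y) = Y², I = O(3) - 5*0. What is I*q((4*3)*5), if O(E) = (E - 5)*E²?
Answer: -64800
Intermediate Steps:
O(E) = E²*(-5 + E) (O(E) = (-5 + E)*E² = E²*(-5 + E))
I = -18 (I = 3²*(-5 + 3) - 5*0 = 9*(-2) + 0 = -18 + 0 = -18)
I*q((4*3)*5) = -18*((4*3)*5)² = -18*(12*5)² = -18*60² = -18*3600 = -64800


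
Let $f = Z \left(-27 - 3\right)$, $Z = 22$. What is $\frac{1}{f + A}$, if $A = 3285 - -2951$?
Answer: $\frac{1}{5576} \approx 0.00017934$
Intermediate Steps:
$A = 6236$ ($A = 3285 + 2951 = 6236$)
$f = -660$ ($f = 22 \left(-27 - 3\right) = 22 \left(-30\right) = -660$)
$\frac{1}{f + A} = \frac{1}{-660 + 6236} = \frac{1}{5576}$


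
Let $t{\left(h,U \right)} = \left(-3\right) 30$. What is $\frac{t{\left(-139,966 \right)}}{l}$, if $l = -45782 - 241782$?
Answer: $\frac{45}{143782} \approx 0.00031297$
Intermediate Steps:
$t{\left(h,U \right)} = -90$
$l = -287564$
$\frac{t{\left(-139,966 \right)}}{l} = - \frac{90}{-287564} = \left(-90\right) \left(- \frac{1}{287564}\right) = \frac{45}{143782}$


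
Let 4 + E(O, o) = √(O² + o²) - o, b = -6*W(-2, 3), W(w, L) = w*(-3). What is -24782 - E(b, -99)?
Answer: -24877 - 9*√137 ≈ -24982.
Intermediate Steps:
W(w, L) = -3*w
b = -36 (b = -(-18)*(-2) = -6*6 = -36)
E(O, o) = -4 + √(O² + o²) - o (E(O, o) = -4 + (√(O² + o²) - o) = -4 + √(O² + o²) - o)
-24782 - E(b, -99) = -24782 - (-4 + √((-36)² + (-99)²) - 1*(-99)) = -24782 - (-4 + √(1296 + 9801) + 99) = -24782 - (-4 + √11097 + 99) = -24782 - (-4 + 9*√137 + 99) = -24782 - (95 + 9*√137) = -24782 + (-95 - 9*√137) = -24877 - 9*√137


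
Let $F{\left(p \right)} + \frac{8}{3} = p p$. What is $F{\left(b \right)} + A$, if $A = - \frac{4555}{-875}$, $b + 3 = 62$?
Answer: $\frac{1828858}{525} \approx 3483.5$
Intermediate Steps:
$b = 59$ ($b = -3 + 62 = 59$)
$A = \frac{911}{175}$ ($A = \left(-4555\right) \left(- \frac{1}{875}\right) = \frac{911}{175} \approx 5.2057$)
$F{\left(p \right)} = - \frac{8}{3} + p^{2}$ ($F{\left(p \right)} = - \frac{8}{3} + p p = - \frac{8}{3} + p^{2}$)
$F{\left(b \right)} + A = \left(- \frac{8}{3} + 59^{2}\right) + \frac{911}{175} = \left(- \frac{8}{3} + 3481\right) + \frac{911}{175} = \frac{10435}{3} + \frac{911}{175} = \frac{1828858}{525}$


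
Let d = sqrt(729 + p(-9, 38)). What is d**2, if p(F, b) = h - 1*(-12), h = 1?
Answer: 742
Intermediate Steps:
p(F, b) = 13 (p(F, b) = 1 - 1*(-12) = 1 + 12 = 13)
d = sqrt(742) (d = sqrt(729 + 13) = sqrt(742) ≈ 27.240)
d**2 = (sqrt(742))**2 = 742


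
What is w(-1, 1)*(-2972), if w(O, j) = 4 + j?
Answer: -14860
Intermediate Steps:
w(-1, 1)*(-2972) = (4 + 1)*(-2972) = 5*(-2972) = -14860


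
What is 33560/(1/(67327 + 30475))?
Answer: 3282235120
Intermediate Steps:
33560/(1/(67327 + 30475)) = 33560/(1/97802) = 33560*97802 = 3282235120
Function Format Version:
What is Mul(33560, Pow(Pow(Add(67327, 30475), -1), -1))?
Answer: 3282235120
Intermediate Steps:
Mul(33560, Pow(Pow(Add(67327, 30475), -1), -1)) = Mul(33560, Pow(Pow(97802, -1), -1)) = Mul(33560, Pow(Rational(1, 97802), -1)) = Mul(33560, 97802) = 3282235120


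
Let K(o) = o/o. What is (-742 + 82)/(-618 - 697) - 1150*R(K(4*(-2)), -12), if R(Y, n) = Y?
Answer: -302318/263 ≈ -1149.5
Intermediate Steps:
K(o) = 1
(-742 + 82)/(-618 - 697) - 1150*R(K(4*(-2)), -12) = (-742 + 82)/(-618 - 697) - 1150*1 = -660/(-1315) - 1150 = -660*(-1/1315) - 1150 = 132/263 - 1150 = -302318/263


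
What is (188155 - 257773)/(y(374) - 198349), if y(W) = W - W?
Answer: 69618/198349 ≈ 0.35099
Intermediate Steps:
y(W) = 0
(188155 - 257773)/(y(374) - 198349) = (188155 - 257773)/(0 - 198349) = -69618/(-198349) = -69618*(-1/198349) = 69618/198349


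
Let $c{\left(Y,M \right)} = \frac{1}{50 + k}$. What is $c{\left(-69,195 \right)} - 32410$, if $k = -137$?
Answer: $- \frac{2819671}{87} \approx -32410.0$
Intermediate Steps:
$c{\left(Y,M \right)} = - \frac{1}{87}$ ($c{\left(Y,M \right)} = \frac{1}{50 - 137} = \frac{1}{-87} = - \frac{1}{87}$)
$c{\left(-69,195 \right)} - 32410 = - \frac{1}{87} - 32410 = - \frac{2819671}{87}$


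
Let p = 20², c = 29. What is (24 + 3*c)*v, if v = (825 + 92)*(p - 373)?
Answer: 2748249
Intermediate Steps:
p = 400
v = 24759 (v = (825 + 92)*(400 - 373) = 917*27 = 24759)
(24 + 3*c)*v = (24 + 3*29)*24759 = (24 + 87)*24759 = 111*24759 = 2748249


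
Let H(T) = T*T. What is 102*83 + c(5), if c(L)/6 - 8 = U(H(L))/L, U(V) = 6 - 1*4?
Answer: 42582/5 ≈ 8516.4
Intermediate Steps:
H(T) = T²
U(V) = 2 (U(V) = 6 - 4 = 2)
c(L) = 48 + 12/L (c(L) = 48 + 6*(2/L) = 48 + 12/L)
102*83 + c(5) = 102*83 + (48 + 12/5) = 8466 + (48 + 12*(⅕)) = 8466 + (48 + 12/5) = 8466 + 252/5 = 42582/5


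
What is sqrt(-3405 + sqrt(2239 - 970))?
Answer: sqrt(-3405 + 3*sqrt(141)) ≈ 58.046*I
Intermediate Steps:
sqrt(-3405 + sqrt(2239 - 970)) = sqrt(-3405 + sqrt(1269)) = sqrt(-3405 + 3*sqrt(141))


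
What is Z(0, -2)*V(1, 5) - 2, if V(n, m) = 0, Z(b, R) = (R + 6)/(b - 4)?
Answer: -2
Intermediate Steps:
Z(b, R) = (6 + R)/(-4 + b)
Z(0, -2)*V(1, 5) - 2 = ((6 - 2)/(-4 + 0))*0 - 2 = (4/(-4))*0 - 2 = -¼*4*0 - 2 = -1*0 - 2 = 0 - 2 = -2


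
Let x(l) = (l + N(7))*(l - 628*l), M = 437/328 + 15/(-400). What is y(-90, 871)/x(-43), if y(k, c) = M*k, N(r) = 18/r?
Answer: 89187/834209288 ≈ 0.00010691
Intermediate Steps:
M = 4247/3280 (M = 437*(1/328) + 15*(-1/400) = 437/328 - 3/80 = 4247/3280 ≈ 1.2948)
y(k, c) = 4247*k/3280
x(l) = -627*l*(18/7 + l) (x(l) = (l + 18/7)*(l - 628*l) = (l + 18*(⅐))*(-627*l) = (l + 18/7)*(-627*l) = (18/7 + l)*(-627*l) = -627*l*(18/7 + l))
y(-90, 871)/x(-43) = ((4247/3280)*(-90))/((-627/7*(-43)*(18 + 7*(-43)))) = -38223*7/(26961*(18 - 301))/328 = -38223/(328*((-627/7*(-43)*(-283)))) = -38223/(328*(-7629963/7)) = -38223/328*(-7/7629963) = 89187/834209288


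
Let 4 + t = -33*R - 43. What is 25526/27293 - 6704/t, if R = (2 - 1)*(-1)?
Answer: 13094974/27293 ≈ 479.79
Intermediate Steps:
R = -1 (R = 1*(-1) = -1)
t = -14 (t = -4 + (-33*(-1) - 43) = -4 + (33 - 43) = -4 - 10 = -14)
25526/27293 - 6704/t = 25526/27293 - 6704/(-14) = 25526*(1/27293) - 6704*(-1/14) = 25526/27293 + 3352/7 = 13094974/27293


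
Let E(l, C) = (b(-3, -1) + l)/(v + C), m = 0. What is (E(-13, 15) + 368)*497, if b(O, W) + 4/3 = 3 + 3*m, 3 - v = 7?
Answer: 6018670/33 ≈ 1.8238e+5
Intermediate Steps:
v = -4 (v = 3 - 1*7 = 3 - 7 = -4)
b(O, W) = 5/3 (b(O, W) = -4/3 + (3 + 3*0) = -4/3 + (3 + 0) = -4/3 + 3 = 5/3)
E(l, C) = (5/3 + l)/(-4 + C)
(E(-13, 15) + 368)*497 = ((5/3 - 13)/(-4 + 15) + 368)*497 = (-34/3/11 + 368)*497 = ((1/11)*(-34/3) + 368)*497 = (-34/33 + 368)*497 = (12110/33)*497 = 6018670/33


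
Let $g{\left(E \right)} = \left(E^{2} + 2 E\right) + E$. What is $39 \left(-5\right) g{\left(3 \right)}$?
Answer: $-3510$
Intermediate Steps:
$g{\left(E \right)} = E^{2} + 3 E$
$39 \left(-5\right) g{\left(3 \right)} = 39 \left(-5\right) 3 \left(3 + 3\right) = - 195 \cdot 3 \cdot 6 = \left(-195\right) 18 = -3510$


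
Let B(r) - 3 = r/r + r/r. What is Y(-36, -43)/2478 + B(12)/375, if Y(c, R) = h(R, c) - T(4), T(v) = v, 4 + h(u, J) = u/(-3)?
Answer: 2953/185850 ≈ 0.015889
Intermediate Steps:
h(u, J) = -4 - u/3 (h(u, J) = -4 + u/(-3) = -4 + u*(-⅓) = -4 - u/3)
B(r) = 5 (B(r) = 3 + (r/r + r/r) = 3 + (1 + 1) = 3 + 2 = 5)
Y(c, R) = -8 - R/3 (Y(c, R) = (-4 - R/3) - 1*4 = (-4 - R/3) - 4 = -8 - R/3)
Y(-36, -43)/2478 + B(12)/375 = (-8 - ⅓*(-43))/2478 + 5/375 = (-8 + 43/3)*(1/2478) + 5*(1/375) = (19/3)*(1/2478) + 1/75 = 19/7434 + 1/75 = 2953/185850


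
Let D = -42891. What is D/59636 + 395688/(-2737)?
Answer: -1394978955/9601396 ≈ -145.29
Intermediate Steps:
D/59636 + 395688/(-2737) = -42891/59636 + 395688/(-2737) = -42891*1/59636 + 395688*(-1/2737) = -2523/3508 - 395688/2737 = -1394978955/9601396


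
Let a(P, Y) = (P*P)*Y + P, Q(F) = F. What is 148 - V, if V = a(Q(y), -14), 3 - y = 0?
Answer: 271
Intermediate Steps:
y = 3 (y = 3 - 1*0 = 3 + 0 = 3)
a(P, Y) = P + Y*P² (a(P, Y) = P²*Y + P = Y*P² + P = P + Y*P²)
V = -123 (V = 3*(1 + 3*(-14)) = 3*(1 - 42) = 3*(-41) = -123)
148 - V = 148 - 1*(-123) = 148 + 123 = 271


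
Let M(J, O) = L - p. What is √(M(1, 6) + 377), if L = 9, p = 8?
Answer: 3*√42 ≈ 19.442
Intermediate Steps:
M(J, O) = 1 (M(J, O) = 9 - 1*8 = 9 - 8 = 1)
√(M(1, 6) + 377) = √(1 + 377) = √378 = 3*√42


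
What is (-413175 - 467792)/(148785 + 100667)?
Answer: -880967/249452 ≈ -3.5316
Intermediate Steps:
(-413175 - 467792)/(148785 + 100667) = -880967/249452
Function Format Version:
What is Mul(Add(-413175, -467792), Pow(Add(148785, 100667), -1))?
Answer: Rational(-880967, 249452) ≈ -3.5316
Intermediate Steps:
Mul(Add(-413175, -467792), Pow(Add(148785, 100667), -1)) = Mul(-880967, Pow(249452, -1)) = Mul(-880967, Rational(1, 249452)) = Rational(-880967, 249452)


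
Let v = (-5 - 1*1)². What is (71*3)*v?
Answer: 7668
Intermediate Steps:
v = 36 (v = (-5 - 1)² = (-6)² = 36)
(71*3)*v = (71*3)*36 = 213*36 = 7668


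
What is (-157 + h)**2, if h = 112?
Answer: 2025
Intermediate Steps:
(-157 + h)**2 = (-157 + 112)**2 = (-45)**2 = 2025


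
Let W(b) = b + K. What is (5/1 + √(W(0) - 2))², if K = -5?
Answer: (5 + I*√7)² ≈ 18.0 + 26.458*I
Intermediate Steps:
W(b) = -5 + b (W(b) = b - 5 = -5 + b)
(5/1 + √(W(0) - 2))² = (5/1 + √((-5 + 0) - 2))² = (5*1 + √(-5 - 2))² = (5 + √(-7))² = (5 + I*√7)²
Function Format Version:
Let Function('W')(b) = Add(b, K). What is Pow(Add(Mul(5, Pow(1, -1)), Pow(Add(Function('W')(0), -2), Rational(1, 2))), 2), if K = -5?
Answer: Pow(Add(5, Mul(I, Pow(7, Rational(1, 2)))), 2) ≈ Add(18.000, Mul(26.458, I))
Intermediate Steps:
Function('W')(b) = Add(-5, b) (Function('W')(b) = Add(b, -5) = Add(-5, b))
Pow(Add(Mul(5, Pow(1, -1)), Pow(Add(Function('W')(0), -2), Rational(1, 2))), 2) = Pow(Add(Mul(5, Pow(1, -1)), Pow(Add(Add(-5, 0), -2), Rational(1, 2))), 2) = Pow(Add(Mul(5, 1), Pow(Add(-5, -2), Rational(1, 2))), 2) = Pow(Add(5, Pow(-7, Rational(1, 2))), 2) = Pow(Add(5, Mul(I, Pow(7, Rational(1, 2)))), 2)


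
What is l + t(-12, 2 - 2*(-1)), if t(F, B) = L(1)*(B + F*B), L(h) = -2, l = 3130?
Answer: 3218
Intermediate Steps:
t(F, B) = -2*B - 2*B*F (t(F, B) = -2*(B + F*B) = -2*(B + B*F) = -2*B - 2*B*F)
l + t(-12, 2 - 2*(-1)) = 3130 - 2*(2 - 2*(-1))*(1 - 12) = 3130 - 2*(2 + 2)*(-11) = 3130 - 2*4*(-11) = 3130 + 88 = 3218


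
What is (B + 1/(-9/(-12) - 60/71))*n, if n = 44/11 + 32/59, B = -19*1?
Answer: -213596/1593 ≈ -134.08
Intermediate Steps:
B = -19
n = 268/59 (n = 44*(1/11) + 32*(1/59) = 4 + 32/59 = 268/59 ≈ 4.5424)
(B + 1/(-9/(-12) - 60/71))*n = (-19 + 1/(-9/(-12) - 60/71))*(268/59) = (-19 + 1/(-9*(-1/12) - 60*1/71))*(268/59) = (-19 + 1/(¾ - 60/71))*(268/59) = (-19 + 1/(-27/284))*(268/59) = (-19 - 284/27)*(268/59) = -797/27*268/59 = -213596/1593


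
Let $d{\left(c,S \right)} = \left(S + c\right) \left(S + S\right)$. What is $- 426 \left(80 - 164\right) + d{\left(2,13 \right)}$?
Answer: $36174$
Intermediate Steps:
$d{\left(c,S \right)} = 2 S \left(S + c\right)$ ($d{\left(c,S \right)} = \left(S + c\right) 2 S = 2 S \left(S + c\right)$)
$- 426 \left(80 - 164\right) + d{\left(2,13 \right)} = - 426 \left(80 - 164\right) + 2 \cdot 13 \left(13 + 2\right) = - 426 \left(80 - 164\right) + 2 \cdot 13 \cdot 15 = \left(-426\right) \left(-84\right) + 390 = 35784 + 390 = 36174$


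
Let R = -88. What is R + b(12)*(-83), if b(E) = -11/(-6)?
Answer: -1441/6 ≈ -240.17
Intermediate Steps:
b(E) = 11/6 (b(E) = -11*(-1/6) = 11/6)
R + b(12)*(-83) = -88 + (11/6)*(-83) = -88 - 913/6 = -1441/6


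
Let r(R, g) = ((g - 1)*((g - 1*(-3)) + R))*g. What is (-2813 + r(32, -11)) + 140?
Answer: 495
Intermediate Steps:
r(R, g) = g*(-1 + g)*(3 + R + g) (r(R, g) = ((-1 + g)*((g + 3) + R))*g = ((-1 + g)*((3 + g) + R))*g = ((-1 + g)*(3 + R + g))*g = g*(-1 + g)*(3 + R + g))
(-2813 + r(32, -11)) + 140 = (-2813 - 11*(-3 + (-11)² - 1*32 + 2*(-11) + 32*(-11))) + 140 = (-2813 - 11*(-3 + 121 - 32 - 22 - 352)) + 140 = (-2813 - 11*(-288)) + 140 = (-2813 + 3168) + 140 = 355 + 140 = 495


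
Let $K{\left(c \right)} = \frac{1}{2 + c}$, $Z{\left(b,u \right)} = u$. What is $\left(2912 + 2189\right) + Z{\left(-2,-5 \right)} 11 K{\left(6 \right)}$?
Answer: $\frac{40753}{8} \approx 5094.1$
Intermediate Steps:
$\left(2912 + 2189\right) + Z{\left(-2,-5 \right)} 11 K{\left(6 \right)} = \left(2912 + 2189\right) + \frac{\left(-5\right) 11}{2 + 6} = 5101 - \frac{55}{8} = \frac{40753}{8}$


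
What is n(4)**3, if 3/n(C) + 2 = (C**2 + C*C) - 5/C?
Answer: 1728/1520875 ≈ 0.0011362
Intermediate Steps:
n(C) = 3/(-2 - 5/C + 2*C**2) (n(C) = 3/(-2 + ((C**2 + C*C) - 5/C)) = 3/(-2 + ((C**2 + C**2) - 5/C)) = 3/(-2 + (2*C**2 - 5/C)) = 3/(-2 + (-5/C + 2*C**2)) = 3/(-2 - 5/C + 2*C**2))
n(4)**3 = (3*4/(-5 - 2*4 + 2*4**3))**3 = (3*4/(-5 - 8 + 2*64))**3 = (3*4/(-5 - 8 + 128))**3 = (3*4/115)**3 = (3*4*(1/115))**3 = (12/115)**3 = 1728/1520875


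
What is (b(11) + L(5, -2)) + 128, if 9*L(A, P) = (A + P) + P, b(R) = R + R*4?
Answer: 1648/9 ≈ 183.11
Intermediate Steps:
b(R) = 5*R (b(R) = R + 4*R = 5*R)
L(A, P) = A/9 + 2*P/9 (L(A, P) = ((A + P) + P)/9 = (A + 2*P)/9 = A/9 + 2*P/9)
(b(11) + L(5, -2)) + 128 = (5*11 + ((⅑)*5 + (2/9)*(-2))) + 128 = (55 + (5/9 - 4/9)) + 128 = (55 + ⅑) + 128 = 496/9 + 128 = 1648/9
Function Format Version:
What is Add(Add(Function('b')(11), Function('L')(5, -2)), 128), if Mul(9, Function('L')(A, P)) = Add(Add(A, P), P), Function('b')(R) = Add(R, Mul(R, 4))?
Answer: Rational(1648, 9) ≈ 183.11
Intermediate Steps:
Function('b')(R) = Mul(5, R) (Function('b')(R) = Add(R, Mul(4, R)) = Mul(5, R))
Function('L')(A, P) = Add(Mul(Rational(1, 9), A), Mul(Rational(2, 9), P)) (Function('L')(A, P) = Mul(Rational(1, 9), Add(Add(A, P), P)) = Mul(Rational(1, 9), Add(A, Mul(2, P))) = Add(Mul(Rational(1, 9), A), Mul(Rational(2, 9), P)))
Add(Add(Function('b')(11), Function('L')(5, -2)), 128) = Add(Add(Mul(5, 11), Add(Mul(Rational(1, 9), 5), Mul(Rational(2, 9), -2))), 128) = Add(Add(55, Add(Rational(5, 9), Rational(-4, 9))), 128) = Add(Add(55, Rational(1, 9)), 128) = Add(Rational(496, 9), 128) = Rational(1648, 9)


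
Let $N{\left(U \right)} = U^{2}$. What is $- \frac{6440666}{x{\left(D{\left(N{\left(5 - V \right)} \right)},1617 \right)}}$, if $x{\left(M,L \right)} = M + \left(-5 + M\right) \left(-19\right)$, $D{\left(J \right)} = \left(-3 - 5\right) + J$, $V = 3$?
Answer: $- \frac{6440666}{167} \approx -38567.0$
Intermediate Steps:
$D{\left(J \right)} = -8 + J$
$x{\left(M,L \right)} = 95 - 18 M$ ($x{\left(M,L \right)} = M - \left(-95 + 19 M\right) = 95 - 18 M$)
$- \frac{6440666}{x{\left(D{\left(N{\left(5 - V \right)} \right)},1617 \right)}} = - \frac{6440666}{95 - 18 \left(-8 + \left(5 - 3\right)^{2}\right)} = - \frac{6440666}{95 - 18 \left(-8 + 2^{2}\right)} = - \frac{6440666}{95 - 18 \left(-8 + 4\right)} = - \frac{6440666}{95 - -72} = - \frac{6440666}{95 + 72} = - \frac{6440666}{167}$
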